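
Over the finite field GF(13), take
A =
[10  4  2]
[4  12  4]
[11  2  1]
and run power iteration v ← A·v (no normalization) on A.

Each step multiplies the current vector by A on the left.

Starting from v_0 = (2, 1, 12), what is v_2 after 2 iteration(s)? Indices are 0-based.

v_0 = (2, 1, 12).
v_1 = A·v_0 = (9, 3, 10).
v_2 = A·v_1 = (5, 8, 11).

v_2 = (5, 8, 11)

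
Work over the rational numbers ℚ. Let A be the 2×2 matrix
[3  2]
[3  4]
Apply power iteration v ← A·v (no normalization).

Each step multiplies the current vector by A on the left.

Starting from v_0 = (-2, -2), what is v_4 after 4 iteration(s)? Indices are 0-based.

v_4 = (-2074, -3110)

v_0 = (-2, -2).
v_1 = A·v_0 = (-10, -14).
v_2 = A·v_1 = (-58, -86).
v_3 = A·v_2 = (-346, -518).
v_4 = A·v_3 = (-2074, -3110).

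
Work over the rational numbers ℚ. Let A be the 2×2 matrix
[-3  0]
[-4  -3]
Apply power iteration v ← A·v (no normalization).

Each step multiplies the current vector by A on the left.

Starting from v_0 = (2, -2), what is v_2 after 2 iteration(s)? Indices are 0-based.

v_2 = (18, 30)

v_0 = (2, -2).
v_1 = A·v_0 = (-6, -2).
v_2 = A·v_1 = (18, 30).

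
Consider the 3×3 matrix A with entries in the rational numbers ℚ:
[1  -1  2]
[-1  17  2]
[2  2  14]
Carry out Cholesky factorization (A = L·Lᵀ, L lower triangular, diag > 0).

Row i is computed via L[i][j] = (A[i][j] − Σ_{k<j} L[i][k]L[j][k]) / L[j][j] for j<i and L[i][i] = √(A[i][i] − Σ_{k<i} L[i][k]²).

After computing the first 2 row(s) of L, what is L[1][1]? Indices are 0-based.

Step 1: L[0][0] = √(1) = 1.
  L[1][0] = (-1) / L[0][0] = -1.
Step 2: L[1][1] = √(16) = 4.

L[1][1] = 4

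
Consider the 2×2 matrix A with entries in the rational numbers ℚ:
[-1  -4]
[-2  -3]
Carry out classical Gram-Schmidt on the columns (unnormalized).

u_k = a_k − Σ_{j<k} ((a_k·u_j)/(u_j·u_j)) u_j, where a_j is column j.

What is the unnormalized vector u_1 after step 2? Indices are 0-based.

Step 1: u_0 = a_0 = (-1, -2).
Step 2: u_1 = a_1 − (2)·u_0 = (-2, 1).

u_1 = (-2, 1)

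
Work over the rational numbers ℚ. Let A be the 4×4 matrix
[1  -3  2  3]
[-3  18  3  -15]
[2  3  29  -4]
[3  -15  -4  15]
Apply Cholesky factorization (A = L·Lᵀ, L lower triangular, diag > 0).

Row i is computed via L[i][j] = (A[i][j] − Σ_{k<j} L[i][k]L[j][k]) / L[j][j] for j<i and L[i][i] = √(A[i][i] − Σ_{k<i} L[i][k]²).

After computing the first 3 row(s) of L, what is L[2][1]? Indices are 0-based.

L[2][1] = 3

Step 1: L[0][0] = √(1) = 1.
  L[1][0] = (-3) / L[0][0] = -3.
Step 2: L[1][1] = √(9) = 3.
  L[2][0] = (2) / L[0][0] = 2.
  L[2][1] = (9) / L[1][1] = 3.
Step 3: L[2][2] = √(16) = 4.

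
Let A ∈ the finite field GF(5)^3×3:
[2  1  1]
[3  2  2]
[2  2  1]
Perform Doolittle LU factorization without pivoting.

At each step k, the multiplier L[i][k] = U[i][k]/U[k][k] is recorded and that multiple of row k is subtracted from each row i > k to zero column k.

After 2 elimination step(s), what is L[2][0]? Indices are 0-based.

[col 0] pivot 2
  R1 -= 4*R0 → (0, 3, 3)  (L[1][0] := 4)
  R2 -= 1*R0 → (0, 1, 0)  (L[2][0] := 1)
[col 1] pivot 3
  R2 -= 2*R1 → (0, 0, 4)  (L[2][1] := 2)

L[2][0] = 1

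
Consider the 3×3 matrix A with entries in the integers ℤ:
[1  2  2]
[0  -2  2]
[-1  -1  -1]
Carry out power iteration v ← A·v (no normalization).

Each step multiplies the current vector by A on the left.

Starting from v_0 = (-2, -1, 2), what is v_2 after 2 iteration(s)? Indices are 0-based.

v_2 = (14, -10, -7)

v_0 = (-2, -1, 2).
v_1 = A·v_0 = (0, 6, 1).
v_2 = A·v_1 = (14, -10, -7).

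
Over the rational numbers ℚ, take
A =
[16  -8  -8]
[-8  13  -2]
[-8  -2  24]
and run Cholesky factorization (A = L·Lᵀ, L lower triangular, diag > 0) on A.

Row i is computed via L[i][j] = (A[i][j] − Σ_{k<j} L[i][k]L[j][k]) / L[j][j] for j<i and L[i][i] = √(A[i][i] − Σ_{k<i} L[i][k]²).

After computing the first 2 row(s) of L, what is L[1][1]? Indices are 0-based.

L[1][1] = 3

Step 1: L[0][0] = √(16) = 4.
  L[1][0] = (-8) / L[0][0] = -2.
Step 2: L[1][1] = √(9) = 3.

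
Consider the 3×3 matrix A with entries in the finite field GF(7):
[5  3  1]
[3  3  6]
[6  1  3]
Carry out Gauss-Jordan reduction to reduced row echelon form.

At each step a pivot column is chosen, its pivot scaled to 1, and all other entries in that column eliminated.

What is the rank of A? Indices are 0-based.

rank = 3

[1] R0 /= 5  ⇒  (1, 2, 3)
     R1 -= 3·R0  ⇒  (0, 4, 4)
     R2 -= 6·R0  ⇒  (0, 3, 6)
[2] R1 /= 4  ⇒  (0, 1, 1)
     R0 -= 2·R1  ⇒  (1, 0, 1)
     R2 -= 3·R1  ⇒  (0, 0, 3)
[3] R2 /= 3  ⇒  (0, 0, 1)
     R0 -= 1·R2  ⇒  (1, 0, 0)
     R1 -= 1·R2  ⇒  (0, 1, 0)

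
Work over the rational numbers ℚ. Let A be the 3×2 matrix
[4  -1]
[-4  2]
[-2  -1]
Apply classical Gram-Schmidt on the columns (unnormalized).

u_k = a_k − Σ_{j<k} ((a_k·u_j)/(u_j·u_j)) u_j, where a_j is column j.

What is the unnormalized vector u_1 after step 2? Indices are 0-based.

u_1 = (1/9, 8/9, -14/9)

Step 1: u_0 = a_0 = (4, -4, -2).
Step 2: u_1 = a_1 − (-5/18)·u_0 = (1/9, 8/9, -14/9).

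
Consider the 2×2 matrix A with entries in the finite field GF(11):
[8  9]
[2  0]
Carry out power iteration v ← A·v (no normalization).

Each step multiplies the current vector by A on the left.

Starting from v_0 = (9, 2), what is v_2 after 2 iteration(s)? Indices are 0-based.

v_2 = (2, 4)

v_0 = (9, 2).
v_1 = A·v_0 = (2, 7).
v_2 = A·v_1 = (2, 4).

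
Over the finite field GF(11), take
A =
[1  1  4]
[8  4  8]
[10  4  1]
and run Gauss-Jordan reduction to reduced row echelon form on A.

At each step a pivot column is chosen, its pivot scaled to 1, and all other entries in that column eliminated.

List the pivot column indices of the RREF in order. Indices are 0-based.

step 1: normalize row 0 (÷1) = (1, 1, 4)
  row 1: subtract 8×row0 = (0, 7, 9)
  row 2: subtract 10×row0 = (0, 5, 5)
step 2: normalize row 1 (÷7) = (0, 1, 6)
  row 0: subtract 1×row1 = (1, 0, 9)
  row 2: subtract 5×row1 = (0, 0, 8)
step 3: normalize row 2 (÷8) = (0, 0, 1)
  row 0: subtract 9×row2 = (1, 0, 0)
  row 1: subtract 6×row2 = (0, 1, 0)

pivot columns: 0, 1, 2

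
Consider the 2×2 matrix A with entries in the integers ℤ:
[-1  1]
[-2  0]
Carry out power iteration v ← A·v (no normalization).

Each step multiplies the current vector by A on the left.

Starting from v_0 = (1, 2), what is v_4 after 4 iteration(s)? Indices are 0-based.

v_4 = (5, -2)

v_0 = (1, 2).
v_1 = A·v_0 = (1, -2).
v_2 = A·v_1 = (-3, -2).
v_3 = A·v_2 = (1, 6).
v_4 = A·v_3 = (5, -2).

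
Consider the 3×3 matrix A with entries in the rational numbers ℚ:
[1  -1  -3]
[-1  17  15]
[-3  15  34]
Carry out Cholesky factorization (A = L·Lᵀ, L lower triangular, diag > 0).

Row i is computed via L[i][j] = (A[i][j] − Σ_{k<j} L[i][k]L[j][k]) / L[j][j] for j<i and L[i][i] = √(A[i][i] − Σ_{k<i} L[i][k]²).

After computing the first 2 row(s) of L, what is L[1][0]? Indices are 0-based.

Step 1: L[0][0] = √(1) = 1.
  L[1][0] = (-1) / L[0][0] = -1.
Step 2: L[1][1] = √(16) = 4.

L[1][0] = -1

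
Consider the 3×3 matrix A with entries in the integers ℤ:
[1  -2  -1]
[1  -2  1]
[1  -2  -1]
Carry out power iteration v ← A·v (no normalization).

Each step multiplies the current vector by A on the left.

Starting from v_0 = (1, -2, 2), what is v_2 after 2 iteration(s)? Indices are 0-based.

v_2 = (-14, -8, -14)

v_0 = (1, -2, 2).
v_1 = A·v_0 = (3, 7, 3).
v_2 = A·v_1 = (-14, -8, -14).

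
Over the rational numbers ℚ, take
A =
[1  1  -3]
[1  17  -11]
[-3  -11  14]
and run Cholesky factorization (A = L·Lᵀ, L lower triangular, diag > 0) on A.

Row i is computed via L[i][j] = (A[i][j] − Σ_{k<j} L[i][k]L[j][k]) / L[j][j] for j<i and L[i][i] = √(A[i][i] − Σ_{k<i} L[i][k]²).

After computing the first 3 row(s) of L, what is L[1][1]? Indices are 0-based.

Step 1: L[0][0] = √(1) = 1.
  L[1][0] = (1) / L[0][0] = 1.
Step 2: L[1][1] = √(16) = 4.
  L[2][0] = (-3) / L[0][0] = -3.
  L[2][1] = (-8) / L[1][1] = -2.
Step 3: L[2][2] = √(1) = 1.

L[1][1] = 4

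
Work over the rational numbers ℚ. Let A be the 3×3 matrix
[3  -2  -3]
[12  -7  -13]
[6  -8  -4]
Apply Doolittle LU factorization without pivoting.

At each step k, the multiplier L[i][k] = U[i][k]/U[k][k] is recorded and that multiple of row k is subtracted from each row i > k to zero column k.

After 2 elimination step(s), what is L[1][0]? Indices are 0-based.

L[1][0] = 4

[col 0] pivot 3
  R1 -= 4*R0 → (0, 1, -1)  (L[1][0] := 4)
  R2 -= 2*R0 → (0, -4, 2)  (L[2][0] := 2)
[col 1] pivot 1
  R2 -= -4*R1 → (0, 0, -2)  (L[2][1] := -4)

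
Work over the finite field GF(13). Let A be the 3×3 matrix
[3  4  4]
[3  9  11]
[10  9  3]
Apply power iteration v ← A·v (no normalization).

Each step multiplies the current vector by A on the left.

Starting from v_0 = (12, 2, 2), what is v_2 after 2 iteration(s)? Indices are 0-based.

v_2 = (9, 6, 11)

v_0 = (12, 2, 2).
v_1 = A·v_0 = (0, 11, 1).
v_2 = A·v_1 = (9, 6, 11).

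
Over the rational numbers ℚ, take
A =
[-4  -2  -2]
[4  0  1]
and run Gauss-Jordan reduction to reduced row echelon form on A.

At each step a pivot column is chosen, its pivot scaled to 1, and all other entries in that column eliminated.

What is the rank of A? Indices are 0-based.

pivot(0,0)=-4: scale R0 → (1, 1/2, 1/2)
  clear (1,0): R1 −= (4)R0 → (0, -2, -1)
pivot(1,1)=-2: scale R1 → (0, 1, 1/2)
  clear (0,1): R0 −= (1/2)R1 → (1, 0, 1/4)

rank = 2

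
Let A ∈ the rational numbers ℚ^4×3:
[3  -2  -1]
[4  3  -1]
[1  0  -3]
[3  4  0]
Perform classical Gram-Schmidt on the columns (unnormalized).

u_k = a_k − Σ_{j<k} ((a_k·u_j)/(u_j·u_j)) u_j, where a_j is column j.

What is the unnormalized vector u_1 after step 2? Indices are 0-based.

u_1 = (-124/35, 33/35, -18/35, 86/35)

Step 1: u_0 = a_0 = (3, 4, 1, 3).
Step 2: u_1 = a_1 − (18/35)·u_0 = (-124/35, 33/35, -18/35, 86/35).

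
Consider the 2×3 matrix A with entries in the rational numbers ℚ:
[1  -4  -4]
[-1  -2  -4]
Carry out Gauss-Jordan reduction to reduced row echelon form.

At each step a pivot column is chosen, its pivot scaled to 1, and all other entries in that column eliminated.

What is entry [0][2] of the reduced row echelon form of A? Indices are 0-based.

M[0][2] = 4/3

step 1: normalize row 0 (÷1) = (1, -4, -4)
  row 1: subtract -1×row0 = (0, -6, -8)
step 2: normalize row 1 (÷-6) = (0, 1, 4/3)
  row 0: subtract -4×row1 = (1, 0, 4/3)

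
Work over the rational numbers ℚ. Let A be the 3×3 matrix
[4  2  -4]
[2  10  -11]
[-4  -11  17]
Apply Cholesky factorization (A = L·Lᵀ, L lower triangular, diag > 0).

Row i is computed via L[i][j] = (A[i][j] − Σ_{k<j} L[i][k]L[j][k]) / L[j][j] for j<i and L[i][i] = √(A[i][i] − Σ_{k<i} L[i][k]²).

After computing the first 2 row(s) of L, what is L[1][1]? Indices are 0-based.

L[1][1] = 3

Step 1: L[0][0] = √(4) = 2.
  L[1][0] = (2) / L[0][0] = 1.
Step 2: L[1][1] = √(9) = 3.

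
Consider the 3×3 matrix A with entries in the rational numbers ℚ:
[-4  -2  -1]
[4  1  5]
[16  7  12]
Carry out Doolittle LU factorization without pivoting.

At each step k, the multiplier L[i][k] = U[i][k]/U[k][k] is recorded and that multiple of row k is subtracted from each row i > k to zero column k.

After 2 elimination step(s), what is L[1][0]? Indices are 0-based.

Step 1: pivot at (0,0) is -4.
  row1 ← row1 − (-1)·row0  ⇒  L[1][0]=-1, U row1=(0, -1, 4)
  row2 ← row2 − (-4)·row0  ⇒  L[2][0]=-4, U row2=(0, -1, 8)
Step 2: pivot at (1,1) is -1.
  row2 ← row2 − (1)·row1  ⇒  L[2][1]=1, U row2=(0, 0, 4)

L[1][0] = -1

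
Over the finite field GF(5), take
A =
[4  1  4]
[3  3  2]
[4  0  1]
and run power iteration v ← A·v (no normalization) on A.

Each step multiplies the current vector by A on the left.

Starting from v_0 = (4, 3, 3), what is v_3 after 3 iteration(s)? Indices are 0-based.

v_0 = (4, 3, 3).
v_1 = A·v_0 = (1, 2, 4).
v_2 = A·v_1 = (2, 2, 3).
v_3 = A·v_2 = (2, 3, 1).

v_3 = (2, 3, 1)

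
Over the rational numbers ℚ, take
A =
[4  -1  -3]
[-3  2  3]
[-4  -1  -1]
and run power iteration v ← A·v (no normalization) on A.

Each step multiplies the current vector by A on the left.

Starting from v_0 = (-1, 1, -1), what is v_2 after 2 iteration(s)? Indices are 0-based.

v_2 = (-22, 22, 2)

v_0 = (-1, 1, -1).
v_1 = A·v_0 = (-2, 2, 4).
v_2 = A·v_1 = (-22, 22, 2).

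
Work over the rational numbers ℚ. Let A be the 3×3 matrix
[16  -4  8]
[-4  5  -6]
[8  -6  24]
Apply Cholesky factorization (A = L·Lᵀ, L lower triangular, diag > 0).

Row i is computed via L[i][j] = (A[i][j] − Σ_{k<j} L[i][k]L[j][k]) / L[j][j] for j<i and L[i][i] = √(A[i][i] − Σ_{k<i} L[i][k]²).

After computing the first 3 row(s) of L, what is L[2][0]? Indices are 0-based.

Step 1: L[0][0] = √(16) = 4.
  L[1][0] = (-4) / L[0][0] = -1.
Step 2: L[1][1] = √(4) = 2.
  L[2][0] = (8) / L[0][0] = 2.
  L[2][1] = (-4) / L[1][1] = -2.
Step 3: L[2][2] = √(16) = 4.

L[2][0] = 2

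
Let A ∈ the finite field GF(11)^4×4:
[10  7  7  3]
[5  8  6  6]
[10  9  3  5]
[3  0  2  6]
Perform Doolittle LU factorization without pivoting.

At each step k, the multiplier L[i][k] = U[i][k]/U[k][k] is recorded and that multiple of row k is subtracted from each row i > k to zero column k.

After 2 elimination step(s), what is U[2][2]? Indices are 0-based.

Step 1: pivot at (0,0) is 10.
  row1 ← row1 − (6)·row0  ⇒  L[1][0]=6, U row1=(0, 10, 8, 10)
  row2 ← row2 − (1)·row0  ⇒  L[2][0]=1, U row2=(0, 2, 7, 2)
  row3 ← row3 − (8)·row0  ⇒  L[3][0]=8, U row3=(0, 10, 1, 4)
Step 2: pivot at (1,1) is 10.
  row2 ← row2 − (9)·row1  ⇒  L[2][1]=9, U row2=(0, 0, 1, 0)
  row3 ← row3 − (1)·row1  ⇒  L[3][1]=1, U row3=(0, 0, 4, 5)

U[2][2] = 1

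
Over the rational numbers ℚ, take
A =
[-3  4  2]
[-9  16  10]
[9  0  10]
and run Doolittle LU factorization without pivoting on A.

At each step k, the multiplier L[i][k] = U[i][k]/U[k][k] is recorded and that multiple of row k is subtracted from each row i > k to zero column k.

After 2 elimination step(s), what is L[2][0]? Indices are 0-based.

[col 0] pivot -3
  R1 -= 3*R0 → (0, 4, 4)  (L[1][0] := 3)
  R2 -= -3*R0 → (0, 12, 16)  (L[2][0] := -3)
[col 1] pivot 4
  R2 -= 3*R1 → (0, 0, 4)  (L[2][1] := 3)

L[2][0] = -3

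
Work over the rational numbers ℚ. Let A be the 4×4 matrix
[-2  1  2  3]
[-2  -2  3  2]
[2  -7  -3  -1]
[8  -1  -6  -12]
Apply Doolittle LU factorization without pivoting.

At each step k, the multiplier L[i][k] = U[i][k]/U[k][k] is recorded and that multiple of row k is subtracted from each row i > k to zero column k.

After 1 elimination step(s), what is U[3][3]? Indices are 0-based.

U[3][3] = 0

k=0: U[0][0]=-2
  eliminate (1,0): mult=1, new row 1: (0, -3, 1, -1); set L[1][0]=1
  eliminate (2,0): mult=-1, new row 2: (0, -6, -1, 2); set L[2][0]=-1
  eliminate (3,0): mult=-4, new row 3: (0, 3, 2, 0); set L[3][0]=-4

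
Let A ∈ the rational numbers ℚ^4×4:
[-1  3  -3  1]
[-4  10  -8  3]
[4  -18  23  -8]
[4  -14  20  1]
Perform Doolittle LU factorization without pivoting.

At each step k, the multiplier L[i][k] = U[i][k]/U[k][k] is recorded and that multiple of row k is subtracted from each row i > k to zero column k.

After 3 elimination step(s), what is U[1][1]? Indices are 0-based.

Step 1: pivot at (0,0) is -1.
  row1 ← row1 − (4)·row0  ⇒  L[1][0]=4, U row1=(0, -2, 4, -1)
  row2 ← row2 − (-4)·row0  ⇒  L[2][0]=-4, U row2=(0, -6, 11, -4)
  row3 ← row3 − (-4)·row0  ⇒  L[3][0]=-4, U row3=(0, -2, 8, 5)
Step 2: pivot at (1,1) is -2.
  row2 ← row2 − (3)·row1  ⇒  L[2][1]=3, U row2=(0, 0, -1, -1)
  row3 ← row3 − (1)·row1  ⇒  L[3][1]=1, U row3=(0, 0, 4, 6)
Step 3: pivot at (2,2) is -1.
  row3 ← row3 − (-4)·row2  ⇒  L[3][2]=-4, U row3=(0, 0, 0, 2)

U[1][1] = -2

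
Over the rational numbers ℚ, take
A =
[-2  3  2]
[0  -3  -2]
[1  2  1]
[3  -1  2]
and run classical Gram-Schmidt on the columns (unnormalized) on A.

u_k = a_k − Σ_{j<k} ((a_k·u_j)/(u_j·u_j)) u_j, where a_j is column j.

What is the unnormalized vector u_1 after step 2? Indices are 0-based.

Step 1: u_0 = a_0 = (-2, 0, 1, 3).
Step 2: u_1 = a_1 − (-1/2)·u_0 = (2, -3, 5/2, 1/2).

u_1 = (2, -3, 5/2, 1/2)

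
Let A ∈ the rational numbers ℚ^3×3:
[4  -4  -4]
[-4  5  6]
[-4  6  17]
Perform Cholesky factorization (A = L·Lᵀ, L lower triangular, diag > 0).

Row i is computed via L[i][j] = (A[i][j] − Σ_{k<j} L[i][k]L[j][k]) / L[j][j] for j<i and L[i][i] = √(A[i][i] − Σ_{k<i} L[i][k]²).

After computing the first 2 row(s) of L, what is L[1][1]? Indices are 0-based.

Step 1: L[0][0] = √(4) = 2.
  L[1][0] = (-4) / L[0][0] = -2.
Step 2: L[1][1] = √(1) = 1.

L[1][1] = 1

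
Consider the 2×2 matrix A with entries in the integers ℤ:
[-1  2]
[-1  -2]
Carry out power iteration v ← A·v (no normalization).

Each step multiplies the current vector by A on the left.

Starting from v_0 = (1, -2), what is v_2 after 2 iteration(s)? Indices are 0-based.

v_0 = (1, -2).
v_1 = A·v_0 = (-5, 3).
v_2 = A·v_1 = (11, -1).

v_2 = (11, -1)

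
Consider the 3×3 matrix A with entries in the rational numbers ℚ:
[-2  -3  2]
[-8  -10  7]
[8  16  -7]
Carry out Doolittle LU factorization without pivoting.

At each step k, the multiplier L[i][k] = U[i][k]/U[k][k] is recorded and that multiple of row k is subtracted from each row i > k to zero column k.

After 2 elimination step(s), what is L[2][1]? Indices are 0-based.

L[2][1] = 2

k=0: U[0][0]=-2
  eliminate (1,0): mult=4, new row 1: (0, 2, -1); set L[1][0]=4
  eliminate (2,0): mult=-4, new row 2: (0, 4, 1); set L[2][0]=-4
k=1: U[1][1]=2
  eliminate (2,1): mult=2, new row 2: (0, 0, 3); set L[2][1]=2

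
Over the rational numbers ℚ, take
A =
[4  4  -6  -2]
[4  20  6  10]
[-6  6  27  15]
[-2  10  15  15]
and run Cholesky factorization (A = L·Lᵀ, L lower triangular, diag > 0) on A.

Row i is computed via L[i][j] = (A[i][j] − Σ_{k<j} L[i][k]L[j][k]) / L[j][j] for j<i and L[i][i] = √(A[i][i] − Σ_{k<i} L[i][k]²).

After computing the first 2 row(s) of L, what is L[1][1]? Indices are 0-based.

L[1][1] = 4

Step 1: L[0][0] = √(4) = 2.
  L[1][0] = (4) / L[0][0] = 2.
Step 2: L[1][1] = √(16) = 4.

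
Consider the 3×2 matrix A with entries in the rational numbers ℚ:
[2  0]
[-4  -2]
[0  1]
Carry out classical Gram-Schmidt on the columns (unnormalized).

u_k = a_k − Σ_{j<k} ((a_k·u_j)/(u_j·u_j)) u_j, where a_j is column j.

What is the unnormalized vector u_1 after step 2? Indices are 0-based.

u_1 = (-4/5, -2/5, 1)

Step 1: u_0 = a_0 = (2, -4, 0).
Step 2: u_1 = a_1 − (2/5)·u_0 = (-4/5, -2/5, 1).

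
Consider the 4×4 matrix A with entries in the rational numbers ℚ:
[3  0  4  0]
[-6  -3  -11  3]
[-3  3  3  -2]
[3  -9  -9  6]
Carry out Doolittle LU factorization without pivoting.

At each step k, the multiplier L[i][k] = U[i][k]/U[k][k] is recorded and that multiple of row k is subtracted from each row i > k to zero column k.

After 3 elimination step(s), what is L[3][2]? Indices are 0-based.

L[3][2] = -1

Step 1: pivot at (0,0) is 3.
  row1 ← row1 − (-2)·row0  ⇒  L[1][0]=-2, U row1=(0, -3, -3, 3)
  row2 ← row2 − (-1)·row0  ⇒  L[2][0]=-1, U row2=(0, 3, 7, -2)
  row3 ← row3 − (1)·row0  ⇒  L[3][0]=1, U row3=(0, -9, -13, 6)
Step 2: pivot at (1,1) is -3.
  row2 ← row2 − (-1)·row1  ⇒  L[2][1]=-1, U row2=(0, 0, 4, 1)
  row3 ← row3 − (3)·row1  ⇒  L[3][1]=3, U row3=(0, 0, -4, -3)
Step 3: pivot at (2,2) is 4.
  row3 ← row3 − (-1)·row2  ⇒  L[3][2]=-1, U row3=(0, 0, 0, -2)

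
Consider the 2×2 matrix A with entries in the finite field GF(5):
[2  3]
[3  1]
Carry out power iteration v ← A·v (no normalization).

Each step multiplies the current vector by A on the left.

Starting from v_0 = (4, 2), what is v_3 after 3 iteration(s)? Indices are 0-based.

v_0 = (4, 2).
v_1 = A·v_0 = (4, 4).
v_2 = A·v_1 = (0, 1).
v_3 = A·v_2 = (3, 1).

v_3 = (3, 1)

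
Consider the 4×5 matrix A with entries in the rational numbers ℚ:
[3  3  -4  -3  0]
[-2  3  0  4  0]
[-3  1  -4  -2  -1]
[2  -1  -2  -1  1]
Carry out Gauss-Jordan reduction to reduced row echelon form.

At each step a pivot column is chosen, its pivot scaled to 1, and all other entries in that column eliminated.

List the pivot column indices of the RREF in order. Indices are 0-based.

pivot columns: 0, 1, 2, 3

pivot(0,0)=3: scale R0 → (1, 1, -4/3, -1, 0)
  clear (1,0): R1 −= (-2)R0 → (0, 5, -8/3, 2, 0)
  clear (2,0): R2 −= (-3)R0 → (0, 4, -8, -5, -1)
  clear (3,0): R3 −= (2)R0 → (0, -3, 2/3, 1, 1)
pivot(1,1)=5: scale R1 → (0, 1, -8/15, 2/5, 0)
  clear (0,1): R0 −= (1)R1 → (1, 0, -4/5, -7/5, 0)
  clear (2,1): R2 −= (4)R1 → (0, 0, -88/15, -33/5, -1)
  clear (3,1): R3 −= (-3)R1 → (0, 0, -14/15, 11/5, 1)
pivot(2,2)=-88/15: scale R2 → (0, 0, 1, 9/8, 15/88)
  clear (0,2): R0 −= (-4/5)R2 → (1, 0, 0, -1/2, 3/22)
  clear (1,2): R1 −= (-8/15)R2 → (0, 1, 0, 1, 1/11)
  clear (3,2): R3 −= (-14/15)R2 → (0, 0, 0, 13/4, 51/44)
pivot(3,3)=13/4: scale R3 → (0, 0, 0, 1, 51/143)
  clear (0,3): R0 −= (-1/2)R3 → (1, 0, 0, 0, 45/143)
  clear (1,3): R1 −= (1)R3 → (0, 1, 0, 0, -38/143)
  clear (2,3): R2 −= (9/8)R3 → (0, 0, 1, 0, -3/13)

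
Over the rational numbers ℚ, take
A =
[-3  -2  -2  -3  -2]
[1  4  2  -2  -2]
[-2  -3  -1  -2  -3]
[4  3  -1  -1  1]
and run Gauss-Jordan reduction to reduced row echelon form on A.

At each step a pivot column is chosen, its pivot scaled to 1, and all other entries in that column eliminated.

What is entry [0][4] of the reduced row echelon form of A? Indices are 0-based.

step 1: normalize row 0 (÷-3) = (1, 2/3, 2/3, 1, 2/3)
  row 1: subtract 1×row0 = (0, 10/3, 4/3, -3, -8/3)
  row 2: subtract -2×row0 = (0, -5/3, 1/3, 0, -5/3)
  row 3: subtract 4×row0 = (0, 1/3, -11/3, -5, -5/3)
step 2: normalize row 1 (÷10/3) = (0, 1, 2/5, -9/10, -4/5)
  row 0: subtract 2/3×row1 = (1, 0, 2/5, 8/5, 6/5)
  row 2: subtract -5/3×row1 = (0, 0, 1, -3/2, -3)
  row 3: subtract 1/3×row1 = (0, 0, -19/5, -47/10, -7/5)
step 3: normalize row 2 (÷1) = (0, 0, 1, -3/2, -3)
  row 0: subtract 2/5×row2 = (1, 0, 0, 11/5, 12/5)
  row 1: subtract 2/5×row2 = (0, 1, 0, -3/10, 2/5)
  row 3: subtract -19/5×row2 = (0, 0, 0, -52/5, -64/5)
step 4: normalize row 3 (÷-52/5) = (0, 0, 0, 1, 16/13)
  row 0: subtract 11/5×row3 = (1, 0, 0, 0, -4/13)
  row 1: subtract -3/10×row3 = (0, 1, 0, 0, 10/13)
  row 2: subtract -3/2×row3 = (0, 0, 1, 0, -15/13)

M[0][4] = -4/13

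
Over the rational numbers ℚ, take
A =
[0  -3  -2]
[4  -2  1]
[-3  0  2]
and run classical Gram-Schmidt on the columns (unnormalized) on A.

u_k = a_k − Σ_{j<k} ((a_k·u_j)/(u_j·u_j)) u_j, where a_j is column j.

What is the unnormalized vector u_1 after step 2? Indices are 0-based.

Step 1: u_0 = a_0 = (0, 4, -3).
Step 2: u_1 = a_1 − (-8/25)·u_0 = (-3, -18/25, -24/25).

u_1 = (-3, -18/25, -24/25)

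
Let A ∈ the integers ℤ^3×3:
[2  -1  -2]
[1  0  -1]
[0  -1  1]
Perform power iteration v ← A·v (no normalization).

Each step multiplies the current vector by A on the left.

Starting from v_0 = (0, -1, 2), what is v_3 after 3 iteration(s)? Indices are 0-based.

v_0 = (0, -1, 2).
v_1 = A·v_0 = (-3, -2, 3).
v_2 = A·v_1 = (-10, -6, 5).
v_3 = A·v_2 = (-24, -15, 11).

v_3 = (-24, -15, 11)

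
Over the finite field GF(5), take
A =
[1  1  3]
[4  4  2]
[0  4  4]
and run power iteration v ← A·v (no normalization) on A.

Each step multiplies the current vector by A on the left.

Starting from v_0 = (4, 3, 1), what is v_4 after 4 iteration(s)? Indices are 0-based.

v_0 = (4, 3, 1).
v_1 = A·v_0 = (0, 0, 1).
v_2 = A·v_1 = (3, 2, 4).
v_3 = A·v_2 = (2, 3, 4).
v_4 = A·v_3 = (2, 3, 3).

v_4 = (2, 3, 3)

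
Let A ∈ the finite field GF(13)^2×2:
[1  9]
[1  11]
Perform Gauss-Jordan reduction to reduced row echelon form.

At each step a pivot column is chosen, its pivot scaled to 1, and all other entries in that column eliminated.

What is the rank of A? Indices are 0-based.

rank = 2

[1] R0 /= 1  ⇒  (1, 9)
     R1 -= 1·R0  ⇒  (0, 2)
[2] R1 /= 2  ⇒  (0, 1)
     R0 -= 9·R1  ⇒  (1, 0)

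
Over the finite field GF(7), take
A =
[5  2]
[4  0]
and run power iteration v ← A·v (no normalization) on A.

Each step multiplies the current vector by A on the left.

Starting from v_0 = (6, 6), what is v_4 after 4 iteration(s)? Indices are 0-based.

v_4 = (2, 1)

v_0 = (6, 6).
v_1 = A·v_0 = (0, 3).
v_2 = A·v_1 = (6, 0).
v_3 = A·v_2 = (2, 3).
v_4 = A·v_3 = (2, 1).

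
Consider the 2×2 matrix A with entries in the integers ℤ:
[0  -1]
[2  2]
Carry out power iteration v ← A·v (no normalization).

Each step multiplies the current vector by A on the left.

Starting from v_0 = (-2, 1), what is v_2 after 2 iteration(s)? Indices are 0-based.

v_2 = (2, -6)

v_0 = (-2, 1).
v_1 = A·v_0 = (-1, -2).
v_2 = A·v_1 = (2, -6).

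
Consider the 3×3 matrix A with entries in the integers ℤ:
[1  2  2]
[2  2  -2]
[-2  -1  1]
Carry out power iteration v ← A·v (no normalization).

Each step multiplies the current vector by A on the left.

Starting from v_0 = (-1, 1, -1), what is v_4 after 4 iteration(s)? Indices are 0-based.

v_4 = (11, 50, -32)

v_0 = (-1, 1, -1).
v_1 = A·v_0 = (-1, 2, 0).
v_2 = A·v_1 = (3, 2, 0).
v_3 = A·v_2 = (7, 10, -8).
v_4 = A·v_3 = (11, 50, -32).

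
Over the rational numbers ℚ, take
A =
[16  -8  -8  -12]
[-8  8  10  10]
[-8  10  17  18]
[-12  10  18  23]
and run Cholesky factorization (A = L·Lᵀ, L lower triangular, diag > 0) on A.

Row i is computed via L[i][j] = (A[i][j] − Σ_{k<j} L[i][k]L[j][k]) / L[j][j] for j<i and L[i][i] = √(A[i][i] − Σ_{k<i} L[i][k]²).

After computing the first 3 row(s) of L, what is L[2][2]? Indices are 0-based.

Step 1: L[0][0] = √(16) = 4.
  L[1][0] = (-8) / L[0][0] = -2.
Step 2: L[1][1] = √(4) = 2.
  L[2][0] = (-8) / L[0][0] = -2.
  L[2][1] = (6) / L[1][1] = 3.
Step 3: L[2][2] = √(4) = 2.

L[2][2] = 2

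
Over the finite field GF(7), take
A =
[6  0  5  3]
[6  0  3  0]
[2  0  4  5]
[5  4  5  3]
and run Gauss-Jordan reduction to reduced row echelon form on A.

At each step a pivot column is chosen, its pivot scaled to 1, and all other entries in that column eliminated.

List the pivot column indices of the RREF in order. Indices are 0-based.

pivot columns: 0, 1, 2, 3

[1] R0 /= 6  ⇒  (1, 0, 2, 4)
     R1 -= 6·R0  ⇒  (0, 0, 5, 4)
     R2 -= 2·R0  ⇒  (0, 0, 0, 4)
     R3 -= 5·R0  ⇒  (0, 4, 2, 4)
[2] R1 <-> R3
[2] R1 /= 4  ⇒  (0, 1, 4, 1)
[3] R2 <-> R3
[3] R2 /= 5  ⇒  (0, 0, 1, 5)
     R0 -= 2·R2  ⇒  (1, 0, 0, 1)
     R1 -= 4·R2  ⇒  (0, 1, 0, 2)
[4] R3 /= 4  ⇒  (0, 0, 0, 1)
     R0 -= 1·R3  ⇒  (1, 0, 0, 0)
     R1 -= 2·R3  ⇒  (0, 1, 0, 0)
     R2 -= 5·R3  ⇒  (0, 0, 1, 0)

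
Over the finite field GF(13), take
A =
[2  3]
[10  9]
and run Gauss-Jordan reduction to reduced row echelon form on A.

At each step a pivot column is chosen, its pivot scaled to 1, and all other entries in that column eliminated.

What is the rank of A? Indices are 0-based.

rank = 2

pivot(0,0)=2: scale R0 → (1, 8)
  clear (1,0): R1 −= (10)R0 → (0, 7)
pivot(1,1)=7: scale R1 → (0, 1)
  clear (0,1): R0 −= (8)R1 → (1, 0)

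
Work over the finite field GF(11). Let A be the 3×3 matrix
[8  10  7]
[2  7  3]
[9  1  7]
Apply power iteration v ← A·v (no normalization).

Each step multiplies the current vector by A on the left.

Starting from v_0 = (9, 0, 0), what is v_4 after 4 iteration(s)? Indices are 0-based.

v_0 = (9, 0, 0).
v_1 = A·v_0 = (6, 7, 4).
v_2 = A·v_1 = (3, 7, 1).
v_3 = A·v_2 = (2, 3, 8).
v_4 = A·v_3 = (3, 5, 0).

v_4 = (3, 5, 0)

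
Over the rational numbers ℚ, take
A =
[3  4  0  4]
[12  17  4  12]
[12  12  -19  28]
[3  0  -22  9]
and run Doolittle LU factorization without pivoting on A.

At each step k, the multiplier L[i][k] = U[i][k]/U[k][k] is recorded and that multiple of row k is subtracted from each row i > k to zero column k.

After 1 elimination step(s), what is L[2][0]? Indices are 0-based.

L[2][0] = 4

[col 0] pivot 3
  R1 -= 4*R0 → (0, 1, 4, -4)  (L[1][0] := 4)
  R2 -= 4*R0 → (0, -4, -19, 12)  (L[2][0] := 4)
  R3 -= 1*R0 → (0, -4, -22, 5)  (L[3][0] := 1)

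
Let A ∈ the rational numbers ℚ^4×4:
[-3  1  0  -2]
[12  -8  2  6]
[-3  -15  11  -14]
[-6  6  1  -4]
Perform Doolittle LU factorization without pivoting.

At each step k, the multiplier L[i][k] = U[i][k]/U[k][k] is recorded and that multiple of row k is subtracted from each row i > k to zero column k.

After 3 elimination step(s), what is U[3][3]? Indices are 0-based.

U[3][3] = 2

[col 0] pivot -3
  R1 -= -4*R0 → (0, -4, 2, -2)  (L[1][0] := -4)
  R2 -= 1*R0 → (0, -16, 11, -12)  (L[2][0] := 1)
  R3 -= 2*R0 → (0, 4, 1, 0)  (L[3][0] := 2)
[col 1] pivot -4
  R2 -= 4*R1 → (0, 0, 3, -4)  (L[2][1] := 4)
  R3 -= -1*R1 → (0, 0, 3, -2)  (L[3][1] := -1)
[col 2] pivot 3
  R3 -= 1*R2 → (0, 0, 0, 2)  (L[3][2] := 1)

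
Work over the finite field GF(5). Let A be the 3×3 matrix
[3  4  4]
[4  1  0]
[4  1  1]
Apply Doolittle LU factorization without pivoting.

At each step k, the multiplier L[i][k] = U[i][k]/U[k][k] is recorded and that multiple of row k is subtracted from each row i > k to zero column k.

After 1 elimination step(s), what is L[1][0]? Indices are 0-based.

Step 1: pivot at (0,0) is 3.
  row1 ← row1 − (3)·row0  ⇒  L[1][0]=3, U row1=(0, 4, 3)
  row2 ← row2 − (3)·row0  ⇒  L[2][0]=3, U row2=(0, 4, 4)

L[1][0] = 3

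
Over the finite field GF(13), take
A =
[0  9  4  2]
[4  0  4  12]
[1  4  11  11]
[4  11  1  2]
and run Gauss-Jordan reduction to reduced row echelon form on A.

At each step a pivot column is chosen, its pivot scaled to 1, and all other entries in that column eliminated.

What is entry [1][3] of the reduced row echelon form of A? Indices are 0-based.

pivot(0,0): swap R0↔R1
pivot(0,0)=4: scale R0 → (1, 0, 1, 3)
  clear (2,0): R2 −= (1)R0 → (0, 4, 10, 8)
  clear (3,0): R3 −= (4)R0 → (0, 11, 10, 3)
pivot(1,1)=9: scale R1 → (0, 1, 12, 6)
  clear (2,1): R2 −= (4)R1 → (0, 0, 1, 10)
  clear (3,1): R3 −= (11)R1 → (0, 0, 8, 2)
pivot(2,2)=1: scale R2 → (0, 0, 1, 10)
  clear (0,2): R0 −= (1)R2 → (1, 0, 0, 6)
  clear (1,2): R1 −= (12)R2 → (0, 1, 0, 3)
  clear (3,2): R3 −= (8)R2 → (0, 0, 0, 0)
col 3: no nonzero at/below row 3; advance.

M[1][3] = 3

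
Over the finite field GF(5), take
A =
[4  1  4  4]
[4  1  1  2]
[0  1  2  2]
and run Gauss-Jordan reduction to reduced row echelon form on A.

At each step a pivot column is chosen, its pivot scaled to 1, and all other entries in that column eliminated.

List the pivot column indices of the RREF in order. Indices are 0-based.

pivot columns: 0, 1, 2

step 1: normalize row 0 (÷4) = (1, 4, 1, 1)
  row 1: subtract 4×row0 = (0, 0, 2, 3)
step 2: exchange rows 1,2
step 2: normalize row 1 (÷1) = (0, 1, 2, 2)
  row 0: subtract 4×row1 = (1, 0, 3, 3)
step 3: normalize row 2 (÷2) = (0, 0, 1, 4)
  row 0: subtract 3×row2 = (1, 0, 0, 1)
  row 1: subtract 2×row2 = (0, 1, 0, 4)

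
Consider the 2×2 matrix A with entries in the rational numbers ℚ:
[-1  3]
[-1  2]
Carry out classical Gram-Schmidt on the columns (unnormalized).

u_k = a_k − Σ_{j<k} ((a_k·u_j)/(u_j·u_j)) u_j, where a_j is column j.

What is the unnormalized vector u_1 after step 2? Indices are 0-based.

Step 1: u_0 = a_0 = (-1, -1).
Step 2: u_1 = a_1 − (-5/2)·u_0 = (1/2, -1/2).

u_1 = (1/2, -1/2)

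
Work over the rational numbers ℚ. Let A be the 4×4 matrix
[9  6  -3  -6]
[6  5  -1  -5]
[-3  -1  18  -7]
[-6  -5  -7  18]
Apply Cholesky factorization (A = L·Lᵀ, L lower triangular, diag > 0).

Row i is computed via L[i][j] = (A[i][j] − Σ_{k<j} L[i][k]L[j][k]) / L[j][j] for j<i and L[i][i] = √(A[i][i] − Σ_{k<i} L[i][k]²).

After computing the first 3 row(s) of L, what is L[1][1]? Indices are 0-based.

Step 1: L[0][0] = √(9) = 3.
  L[1][0] = (6) / L[0][0] = 2.
Step 2: L[1][1] = √(1) = 1.
  L[2][0] = (-3) / L[0][0] = -1.
  L[2][1] = (1) / L[1][1] = 1.
Step 3: L[2][2] = √(16) = 4.

L[1][1] = 1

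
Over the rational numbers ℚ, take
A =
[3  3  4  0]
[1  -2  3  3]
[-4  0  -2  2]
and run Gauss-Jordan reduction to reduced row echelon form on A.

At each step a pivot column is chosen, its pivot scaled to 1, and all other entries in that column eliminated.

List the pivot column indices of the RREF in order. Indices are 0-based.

step 1: normalize row 0 (÷3) = (1, 1, 4/3, 0)
  row 1: subtract 1×row0 = (0, -3, 5/3, 3)
  row 2: subtract -4×row0 = (0, 4, 10/3, 2)
step 2: normalize row 1 (÷-3) = (0, 1, -5/9, -1)
  row 0: subtract 1×row1 = (1, 0, 17/9, 1)
  row 2: subtract 4×row1 = (0, 0, 50/9, 6)
step 3: normalize row 2 (÷50/9) = (0, 0, 1, 27/25)
  row 0: subtract 17/9×row2 = (1, 0, 0, -26/25)
  row 1: subtract -5/9×row2 = (0, 1, 0, -2/5)

pivot columns: 0, 1, 2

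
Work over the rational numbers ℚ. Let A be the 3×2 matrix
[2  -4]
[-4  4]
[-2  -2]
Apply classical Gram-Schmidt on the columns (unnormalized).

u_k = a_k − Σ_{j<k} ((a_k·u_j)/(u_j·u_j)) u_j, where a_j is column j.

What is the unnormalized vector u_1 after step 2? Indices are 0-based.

Step 1: u_0 = a_0 = (2, -4, -2).
Step 2: u_1 = a_1 − (-5/6)·u_0 = (-7/3, 2/3, -11/3).

u_1 = (-7/3, 2/3, -11/3)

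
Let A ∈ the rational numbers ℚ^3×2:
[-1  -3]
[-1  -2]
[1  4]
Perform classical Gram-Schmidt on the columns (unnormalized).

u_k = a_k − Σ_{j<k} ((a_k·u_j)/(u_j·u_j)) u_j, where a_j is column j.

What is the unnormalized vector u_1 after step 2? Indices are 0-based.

Step 1: u_0 = a_0 = (-1, -1, 1).
Step 2: u_1 = a_1 − (3)·u_0 = (0, 1, 1).

u_1 = (0, 1, 1)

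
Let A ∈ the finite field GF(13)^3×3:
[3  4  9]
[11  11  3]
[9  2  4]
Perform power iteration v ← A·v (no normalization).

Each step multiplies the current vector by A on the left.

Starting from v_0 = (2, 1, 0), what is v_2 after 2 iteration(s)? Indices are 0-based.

v_2 = (4, 0, 2)

v_0 = (2, 1, 0).
v_1 = A·v_0 = (10, 7, 7).
v_2 = A·v_1 = (4, 0, 2).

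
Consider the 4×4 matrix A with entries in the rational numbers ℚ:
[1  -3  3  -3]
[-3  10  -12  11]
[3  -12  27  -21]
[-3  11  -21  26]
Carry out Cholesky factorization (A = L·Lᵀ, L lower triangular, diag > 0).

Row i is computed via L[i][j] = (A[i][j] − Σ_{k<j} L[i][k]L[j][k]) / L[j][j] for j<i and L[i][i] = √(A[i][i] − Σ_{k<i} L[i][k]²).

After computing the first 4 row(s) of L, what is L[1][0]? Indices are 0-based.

L[1][0] = -3

Step 1: L[0][0] = √(1) = 1.
  L[1][0] = (-3) / L[0][0] = -3.
Step 2: L[1][1] = √(1) = 1.
  L[2][0] = (3) / L[0][0] = 3.
  L[2][1] = (-3) / L[1][1] = -3.
Step 3: L[2][2] = √(9) = 3.
  L[3][0] = (-3) / L[0][0] = -3.
  L[3][1] = (2) / L[1][1] = 2.
  L[3][2] = (-6) / L[2][2] = -2.
Step 4: L[3][3] = √(9) = 3.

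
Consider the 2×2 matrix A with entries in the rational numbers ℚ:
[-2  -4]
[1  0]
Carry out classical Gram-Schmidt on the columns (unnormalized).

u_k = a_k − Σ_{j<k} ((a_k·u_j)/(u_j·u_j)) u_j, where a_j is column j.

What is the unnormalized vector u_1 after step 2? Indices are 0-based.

u_1 = (-4/5, -8/5)

Step 1: u_0 = a_0 = (-2, 1).
Step 2: u_1 = a_1 − (8/5)·u_0 = (-4/5, -8/5).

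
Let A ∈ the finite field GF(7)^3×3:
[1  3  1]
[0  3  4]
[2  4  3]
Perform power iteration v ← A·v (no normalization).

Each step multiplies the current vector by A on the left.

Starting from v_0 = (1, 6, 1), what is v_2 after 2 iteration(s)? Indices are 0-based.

v_0 = (1, 6, 1).
v_1 = A·v_0 = (6, 1, 1).
v_2 = A·v_1 = (3, 0, 5).

v_2 = (3, 0, 5)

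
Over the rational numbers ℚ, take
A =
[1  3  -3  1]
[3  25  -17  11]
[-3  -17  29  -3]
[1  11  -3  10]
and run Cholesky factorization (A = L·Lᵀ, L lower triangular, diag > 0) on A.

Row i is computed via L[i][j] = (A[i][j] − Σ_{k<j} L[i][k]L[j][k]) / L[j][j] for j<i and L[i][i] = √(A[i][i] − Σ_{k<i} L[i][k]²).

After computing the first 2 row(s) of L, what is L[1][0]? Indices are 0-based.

L[1][0] = 3

Step 1: L[0][0] = √(1) = 1.
  L[1][0] = (3) / L[0][0] = 3.
Step 2: L[1][1] = √(16) = 4.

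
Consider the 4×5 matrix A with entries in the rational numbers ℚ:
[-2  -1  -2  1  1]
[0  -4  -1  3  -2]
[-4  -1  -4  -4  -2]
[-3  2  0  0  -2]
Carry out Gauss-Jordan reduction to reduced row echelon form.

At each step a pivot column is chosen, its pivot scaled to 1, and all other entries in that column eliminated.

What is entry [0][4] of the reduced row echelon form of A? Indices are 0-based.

M[0][4] = 2

pivot(0,0)=-2: scale R0 → (1, 1/2, 1, -1/2, -1/2)
  clear (2,0): R2 −= (-4)R0 → (0, 1, 0, -6, -4)
  clear (3,0): R3 −= (-3)R0 → (0, 7/2, 3, -3/2, -7/2)
pivot(1,1)=-4: scale R1 → (0, 1, 1/4, -3/4, 1/2)
  clear (0,1): R0 −= (1/2)R1 → (1, 0, 7/8, -1/8, -3/4)
  clear (2,1): R2 −= (1)R1 → (0, 0, -1/4, -21/4, -9/2)
  clear (3,1): R3 −= (7/2)R1 → (0, 0, 17/8, 9/8, -21/4)
pivot(2,2)=-1/4: scale R2 → (0, 0, 1, 21, 18)
  clear (0,2): R0 −= (7/8)R2 → (1, 0, 0, -37/2, -33/2)
  clear (1,2): R1 −= (1/4)R2 → (0, 1, 0, -6, -4)
  clear (3,2): R3 −= (17/8)R2 → (0, 0, 0, -87/2, -87/2)
pivot(3,3)=-87/2: scale R3 → (0, 0, 0, 1, 1)
  clear (0,3): R0 −= (-37/2)R3 → (1, 0, 0, 0, 2)
  clear (1,3): R1 −= (-6)R3 → (0, 1, 0, 0, 2)
  clear (2,3): R2 −= (21)R3 → (0, 0, 1, 0, -3)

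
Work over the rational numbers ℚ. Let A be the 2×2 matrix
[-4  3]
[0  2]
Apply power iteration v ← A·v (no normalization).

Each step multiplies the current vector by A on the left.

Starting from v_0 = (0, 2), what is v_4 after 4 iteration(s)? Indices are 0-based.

v_4 = (-240, 32)

v_0 = (0, 2).
v_1 = A·v_0 = (6, 4).
v_2 = A·v_1 = (-12, 8).
v_3 = A·v_2 = (72, 16).
v_4 = A·v_3 = (-240, 32).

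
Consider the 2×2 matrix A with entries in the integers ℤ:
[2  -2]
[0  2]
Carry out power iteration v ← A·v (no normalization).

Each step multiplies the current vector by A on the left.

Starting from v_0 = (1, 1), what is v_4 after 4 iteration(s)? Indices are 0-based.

v_0 = (1, 1).
v_1 = A·v_0 = (0, 2).
v_2 = A·v_1 = (-4, 4).
v_3 = A·v_2 = (-16, 8).
v_4 = A·v_3 = (-48, 16).

v_4 = (-48, 16)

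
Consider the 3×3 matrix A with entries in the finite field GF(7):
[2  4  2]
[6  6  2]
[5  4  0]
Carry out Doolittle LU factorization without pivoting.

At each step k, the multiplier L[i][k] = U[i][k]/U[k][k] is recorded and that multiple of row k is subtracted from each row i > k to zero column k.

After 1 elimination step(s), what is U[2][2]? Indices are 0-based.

U[2][2] = 2

Step 1: pivot at (0,0) is 2.
  row1 ← row1 − (3)·row0  ⇒  L[1][0]=3, U row1=(0, 1, 3)
  row2 ← row2 − (6)·row0  ⇒  L[2][0]=6, U row2=(0, 1, 2)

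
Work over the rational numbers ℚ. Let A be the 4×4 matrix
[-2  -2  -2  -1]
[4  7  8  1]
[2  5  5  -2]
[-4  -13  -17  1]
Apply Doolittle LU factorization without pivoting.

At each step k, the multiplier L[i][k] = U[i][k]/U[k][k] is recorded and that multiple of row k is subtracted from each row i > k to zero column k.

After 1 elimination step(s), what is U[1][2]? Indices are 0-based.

[col 0] pivot -2
  R1 -= -2*R0 → (0, 3, 4, -1)  (L[1][0] := -2)
  R2 -= -1*R0 → (0, 3, 3, -3)  (L[2][0] := -1)
  R3 -= 2*R0 → (0, -9, -13, 3)  (L[3][0] := 2)

U[1][2] = 4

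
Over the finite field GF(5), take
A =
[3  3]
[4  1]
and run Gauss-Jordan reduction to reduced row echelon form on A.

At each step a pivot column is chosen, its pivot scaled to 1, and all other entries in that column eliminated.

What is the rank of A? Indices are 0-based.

[1] R0 /= 3  ⇒  (1, 1)
     R1 -= 4·R0  ⇒  (0, 2)
[2] R1 /= 2  ⇒  (0, 1)
     R0 -= 1·R1  ⇒  (1, 0)

rank = 2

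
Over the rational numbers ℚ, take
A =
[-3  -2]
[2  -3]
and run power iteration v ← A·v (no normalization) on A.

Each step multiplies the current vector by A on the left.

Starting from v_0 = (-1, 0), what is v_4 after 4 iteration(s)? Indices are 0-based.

v_0 = (-1, 0).
v_1 = A·v_0 = (3, -2).
v_2 = A·v_1 = (-5, 12).
v_3 = A·v_2 = (-9, -46).
v_4 = A·v_3 = (119, 120).

v_4 = (119, 120)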